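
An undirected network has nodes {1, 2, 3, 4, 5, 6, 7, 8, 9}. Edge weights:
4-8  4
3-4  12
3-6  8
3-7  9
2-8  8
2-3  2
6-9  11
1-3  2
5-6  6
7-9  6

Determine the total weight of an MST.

45

Sort edges by weight, then run Kruskal:
1-3 (2): add — endpoints in different components.
2-3 (2): add — endpoints in different components.
4-8 (4): add — endpoints in different components.
5-6 (6): add — endpoints in different components.
7-9 (6): add — endpoints in different components.
2-8 (8): add — endpoints in different components.
3-6 (8): add — endpoints in different components.
3-7 (9): add — endpoints in different components.
MST edges: 1-3, 2-3, 4-8, 5-6, 7-9, 2-8, 3-6, 3-7; total weight 2+2+4+6+6+8+8+9 = 45.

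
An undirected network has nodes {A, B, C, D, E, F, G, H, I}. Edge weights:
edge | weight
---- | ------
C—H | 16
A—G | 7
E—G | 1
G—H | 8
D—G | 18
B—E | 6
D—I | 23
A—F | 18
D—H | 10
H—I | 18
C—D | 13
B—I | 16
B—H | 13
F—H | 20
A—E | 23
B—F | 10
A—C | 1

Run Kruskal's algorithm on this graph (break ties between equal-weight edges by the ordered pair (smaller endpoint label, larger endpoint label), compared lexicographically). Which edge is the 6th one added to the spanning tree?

B-F

Kruskal: consider edges lightest-first.
A—C (1): add — endpoints in different components.
E—G (1): add — endpoints in different components.
B—E (6): add — endpoints in different components.
A—G (7): add — endpoints in different components.
G—H (8): add — endpoints in different components.
B—F (10): add — endpoints in different components.
D—H (10): add — endpoints in different components.
B—H (13): skip — B and H already connected.
C—D (13): skip — C and D already connected.
B—I (16): add — endpoints in different components.
The 6th edge added is B—F.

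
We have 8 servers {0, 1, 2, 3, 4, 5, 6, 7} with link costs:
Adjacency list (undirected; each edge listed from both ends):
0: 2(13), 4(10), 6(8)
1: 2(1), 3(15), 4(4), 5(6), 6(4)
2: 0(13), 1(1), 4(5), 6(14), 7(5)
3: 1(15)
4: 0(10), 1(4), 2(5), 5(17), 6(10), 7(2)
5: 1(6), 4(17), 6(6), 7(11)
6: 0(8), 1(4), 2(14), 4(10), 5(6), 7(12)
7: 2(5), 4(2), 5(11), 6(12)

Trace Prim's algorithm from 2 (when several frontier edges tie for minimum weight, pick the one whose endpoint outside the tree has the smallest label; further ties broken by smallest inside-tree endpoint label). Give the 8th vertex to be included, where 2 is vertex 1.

3

Grow the tree from 2 using Prim:
Step 1: cheapest edge leaving the tree is 1-2 (1); add 1.
Step 2: cheapest edge leaving the tree is 1-4 (4); add 4.
Step 3: cheapest edge leaving the tree is 4-7 (2); add 7.
Step 4: cheapest edge leaving the tree is 1-6 (4); add 6.
Step 5: cheapest edge leaving the tree is 1-5 (6); add 5.
Step 6: cheapest edge leaving the tree is 0-6 (8); add 0.
Step 7: cheapest edge leaving the tree is 1-3 (15); add 3.
Vertex order: 2, 1, 4, 7, 6, 5, 0, 3. The 8th vertex is 3.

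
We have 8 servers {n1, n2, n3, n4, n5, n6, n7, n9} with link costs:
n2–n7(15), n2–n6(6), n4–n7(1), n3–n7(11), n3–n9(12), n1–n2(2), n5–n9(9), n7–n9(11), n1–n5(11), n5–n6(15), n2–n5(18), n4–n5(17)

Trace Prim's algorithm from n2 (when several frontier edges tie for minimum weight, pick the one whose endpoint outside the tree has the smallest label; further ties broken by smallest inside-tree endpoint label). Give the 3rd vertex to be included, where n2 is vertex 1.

n6

Prim, starting at n2.
Step 1: frontier [n1–n2 2, n2–n6 6, n2–n7 15, n2–n5 18] → take n1–n2 (2); add n1.
Step 2: frontier [n1–n5 11, n2–n6 6, n2–n7 15, n2–n5 18] → take n2–n6 (6); add n6.
Step 3: frontier [n1–n5 11, n2–n7 15, n2–n5 18, n5–n6 15] → take n1–n5 (11); add n5.
Step 4: frontier [n2–n7 15, n5–n9 9, n4–n5 17] → take n5–n9 (9); add n9.
Step 5: frontier [n2–n7 15, n4–n5 17, n7–n9 11, n3–n9 12] → take n7–n9 (11); add n7.
Step 6: frontier [n4–n5 17, n4–n7 1, n3–n7 11, n3–n9 12] → take n4–n7 (1); add n4.
Step 7: frontier [n3–n7 11, n3–n9 12] → take n3–n7 (11); add n3.
Vertex order: n2, n1, n6, n5, n9, n7, n4, n3. The 3rd vertex is n6.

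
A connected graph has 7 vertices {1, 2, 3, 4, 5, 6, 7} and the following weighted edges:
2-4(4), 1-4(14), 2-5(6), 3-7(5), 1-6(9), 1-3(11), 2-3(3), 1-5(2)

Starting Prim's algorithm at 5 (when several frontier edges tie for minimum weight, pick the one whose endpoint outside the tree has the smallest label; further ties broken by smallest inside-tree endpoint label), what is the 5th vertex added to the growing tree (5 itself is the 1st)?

Prim's algorithm from 5:
Step 1: cheapest edge leaving the tree is 1-5 (2); add 1.
Step 2: cheapest edge leaving the tree is 2-5 (6); add 2.
Step 3: cheapest edge leaving the tree is 2-3 (3); add 3.
Step 4: cheapest edge leaving the tree is 2-4 (4); add 4.
Step 5: cheapest edge leaving the tree is 3-7 (5); add 7.
Step 6: cheapest edge leaving the tree is 1-6 (9); add 6.
Vertex order: 5, 1, 2, 3, 4, 7, 6. The 5th vertex is 4.

4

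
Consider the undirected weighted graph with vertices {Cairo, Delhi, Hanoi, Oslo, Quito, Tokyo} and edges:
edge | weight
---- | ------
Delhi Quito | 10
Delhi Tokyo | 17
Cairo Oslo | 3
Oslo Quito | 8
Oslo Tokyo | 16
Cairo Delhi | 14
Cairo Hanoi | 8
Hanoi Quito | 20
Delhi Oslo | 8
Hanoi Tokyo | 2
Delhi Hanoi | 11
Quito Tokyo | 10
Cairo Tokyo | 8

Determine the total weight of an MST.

29

Kruskal's algorithm — process edges by increasing weight (ties by edge label):
Hanoi Tokyo (2): add. Components now {Quito} {Hanoi,Tokyo} {Delhi} {Oslo} {Cairo}
Cairo Oslo (3): add. Components now {Quito} {Hanoi,Tokyo} {Delhi} {Cairo,Oslo}
Cairo Hanoi (8): add. Components now {Quito} {Cairo,Hanoi,Oslo,Tokyo} {Delhi}
Cairo Tokyo (8): skip — Tokyo and Cairo already connected.
Delhi Oslo (8): add. Components now {Quito} {Cairo,Delhi,Hanoi,Oslo,Tokyo}
Oslo Quito (8): add. Components now {Cairo,Delhi,Hanoi,Oslo,Quito,Tokyo}
MST edges: Hanoi Tokyo, Cairo Oslo, Cairo Hanoi, Delhi Oslo, Oslo Quito; total weight 2+3+8+8+8 = 29.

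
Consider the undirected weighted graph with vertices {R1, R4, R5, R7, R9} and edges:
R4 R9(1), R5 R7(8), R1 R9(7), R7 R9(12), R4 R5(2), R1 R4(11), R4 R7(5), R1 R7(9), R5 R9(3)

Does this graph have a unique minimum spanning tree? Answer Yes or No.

Yes

Kruskal: consider edges lightest-first.
R4 R9 (1): add — endpoints in different components.
R4 R5 (2): add — endpoints in different components.
R5 R9 (3): skip — R5 and R9 already connected.
R4 R7 (5): add — endpoints in different components.
R1 R9 (7): add — endpoints in different components.
Every non-tree edge has weight strictly greater than the heaviest edge on the tree path between its endpoints, so the MST is unique.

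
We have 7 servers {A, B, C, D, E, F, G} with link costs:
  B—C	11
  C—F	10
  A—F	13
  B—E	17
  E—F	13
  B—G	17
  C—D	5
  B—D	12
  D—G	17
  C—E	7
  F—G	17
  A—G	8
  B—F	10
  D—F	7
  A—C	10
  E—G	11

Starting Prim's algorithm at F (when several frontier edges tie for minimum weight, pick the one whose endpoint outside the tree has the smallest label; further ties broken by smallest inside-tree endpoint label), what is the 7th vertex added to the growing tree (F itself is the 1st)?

Grow the tree from F using Prim:
Step 1: cheapest edge leaving the tree is D—F (7); add D.
Step 2: cheapest edge leaving the tree is C—D (5); add C.
Step 3: cheapest edge leaving the tree is C—E (7); add E.
Step 4: cheapest edge leaving the tree is A—C (10); add A.
Step 5: cheapest edge leaving the tree is A—G (8); add G.
Step 6: cheapest edge leaving the tree is B—F (10); add B.
Vertex order: F, D, C, E, A, G, B. The 7th vertex is B.

B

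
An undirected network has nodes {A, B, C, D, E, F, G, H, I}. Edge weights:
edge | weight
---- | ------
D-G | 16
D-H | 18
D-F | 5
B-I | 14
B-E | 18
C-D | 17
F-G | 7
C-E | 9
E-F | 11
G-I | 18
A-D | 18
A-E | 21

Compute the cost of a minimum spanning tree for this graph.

100

Grow the tree from I using Prim:
Step 1: cheapest edge leaving the tree is B-I (14); add B.
Step 2: cheapest edge leaving the tree is B-E (18); add E.
Step 3: cheapest edge leaving the tree is C-E (9); add C.
Step 4: cheapest edge leaving the tree is E-F (11); add F.
Step 5: cheapest edge leaving the tree is D-F (5); add D.
Step 6: cheapest edge leaving the tree is F-G (7); add G.
Step 7: cheapest edge leaving the tree is A-D (18); add A.
Step 8: cheapest edge leaving the tree is D-H (18); add H.
MST edges: B-I, B-E, C-E, E-F, D-F, F-G, A-D, D-H; total weight 14+18+9+11+5+7+18+18 = 100.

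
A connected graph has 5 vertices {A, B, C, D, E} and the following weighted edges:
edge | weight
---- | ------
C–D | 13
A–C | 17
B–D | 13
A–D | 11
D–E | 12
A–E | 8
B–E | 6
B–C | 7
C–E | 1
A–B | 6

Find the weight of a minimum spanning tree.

Sort edges by weight, then run Kruskal:
C–E (1): add. Components now {A} {B} {C,E} {D}
A–B (6): add. Components now {A,B} {C,E} {D}
B–E (6): add. Components now {A,B,C,E} {D}
B–C (7): skip — B and C already connected.
A–E (8): skip — A and E already connected.
A–D (11): add. Components now {A,B,C,D,E}
MST edges: C–E, A–B, B–E, A–D; total weight 1+6+6+11 = 24.

24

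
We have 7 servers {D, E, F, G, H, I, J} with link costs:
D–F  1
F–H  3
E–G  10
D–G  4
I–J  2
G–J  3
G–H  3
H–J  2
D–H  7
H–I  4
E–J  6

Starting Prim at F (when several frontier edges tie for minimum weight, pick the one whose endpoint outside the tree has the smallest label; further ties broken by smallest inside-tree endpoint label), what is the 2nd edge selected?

Prim's algorithm from F:
Step 1: frontier [D–F 1, F–H 3] → take D–F (1); add D.
Step 2: frontier [D–G 4, D–H 7, F–H 3] → take F–H (3); add H.
Step 3: frontier [D–G 4, H–J 2, G–H 3, H–I 4] → take H–J (2); add J.
Step 4: frontier [D–G 4, G–H 3, H–I 4, I–J 2, G–J 3, E–J 6] → take I–J (2); add I.
Step 5: frontier [D–G 4, G–H 3, G–J 3, E–J 6] → take G–H (3); add G.
Step 6: frontier [E–G 10, E–J 6] → take E–J (6); add E.
The 2nd edge added is F–H.

F-H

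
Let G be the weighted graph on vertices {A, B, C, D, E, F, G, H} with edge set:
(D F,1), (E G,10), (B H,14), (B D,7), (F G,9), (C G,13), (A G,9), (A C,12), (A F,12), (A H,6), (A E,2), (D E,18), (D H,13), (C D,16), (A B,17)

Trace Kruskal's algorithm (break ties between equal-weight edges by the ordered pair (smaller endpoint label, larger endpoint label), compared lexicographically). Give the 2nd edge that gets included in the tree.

Sort edges by weight, then run Kruskal:
D F (1): add — endpoints in different components.
A E (2): add — endpoints in different components.
A H (6): add — endpoints in different components.
B D (7): add — endpoints in different components.
A G (9): add — endpoints in different components.
F G (9): add — endpoints in different components.
E G (10): skip — E and G already connected.
A C (12): add — endpoints in different components.
The 2nd edge added is A E.

A-E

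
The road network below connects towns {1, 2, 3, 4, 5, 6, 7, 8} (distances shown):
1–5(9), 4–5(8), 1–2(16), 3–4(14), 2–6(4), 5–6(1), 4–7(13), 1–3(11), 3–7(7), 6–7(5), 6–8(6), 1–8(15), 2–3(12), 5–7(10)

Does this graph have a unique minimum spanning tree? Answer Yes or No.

Kruskal's algorithm — process edges by increasing weight (ties by edge label):
5–6 (1): add — endpoints in different components.
2–6 (4): add — endpoints in different components.
6–7 (5): add — endpoints in different components.
6–8 (6): add — endpoints in different components.
3–7 (7): add — endpoints in different components.
4–5 (8): add — endpoints in different components.
1–5 (9): add — endpoints in different components.
Every non-tree edge has weight strictly greater than the heaviest edge on the tree path between its endpoints, so the MST is unique.

Yes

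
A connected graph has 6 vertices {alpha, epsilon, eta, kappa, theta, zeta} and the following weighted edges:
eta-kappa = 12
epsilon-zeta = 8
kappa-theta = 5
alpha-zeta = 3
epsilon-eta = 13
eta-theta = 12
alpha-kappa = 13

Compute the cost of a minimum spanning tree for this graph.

41

Kruskal's algorithm — process edges by increasing weight (ties by edge label):
alpha-zeta (3): add — endpoints in different components.
kappa-theta (5): add — endpoints in different components.
epsilon-zeta (8): add — endpoints in different components.
eta-kappa (12): add — endpoints in different components.
eta-theta (12): skip — eta and theta already connected.
alpha-kappa (13): add — endpoints in different components.
MST edges: alpha-zeta, kappa-theta, epsilon-zeta, eta-kappa, alpha-kappa; total weight 3+5+8+12+13 = 41.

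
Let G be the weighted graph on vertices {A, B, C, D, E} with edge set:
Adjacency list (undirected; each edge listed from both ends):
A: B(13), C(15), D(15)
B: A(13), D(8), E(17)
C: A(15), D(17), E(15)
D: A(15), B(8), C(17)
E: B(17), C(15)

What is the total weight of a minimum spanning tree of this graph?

51

Grow the tree from E using Prim:
Step 1: frontier [C-E 15, B-E 17] → take C-E (15); add C.
Step 2: frontier [A-C 15, C-D 17, B-E 17] → take A-C (15); add A.
Step 3: frontier [A-B 13, A-D 15, C-D 17, B-E 17] → take A-B (13); add B.
Step 4: frontier [A-D 15, B-D 8, C-D 17] → take B-D (8); add D.
MST edges: C-E, A-C, A-B, B-D; total weight 15+15+13+8 = 51.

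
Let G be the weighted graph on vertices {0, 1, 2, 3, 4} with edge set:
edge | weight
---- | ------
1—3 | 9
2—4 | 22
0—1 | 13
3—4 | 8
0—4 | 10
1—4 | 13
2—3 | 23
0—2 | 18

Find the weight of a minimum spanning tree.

45

Sort edges by weight, then run Kruskal:
3—4 (8): add. Components now {0} {1} {2} {3,4}
1—3 (9): add. Components now {0} {1,3,4} {2}
0—4 (10): add. Components now {0,1,3,4} {2}
0—1 (13): skip — 0 and 1 already connected.
1—4 (13): skip — 1 and 4 already connected.
0—2 (18): add. Components now {0,1,2,3,4}
MST edges: 3—4, 1—3, 0—4, 0—2; total weight 8+9+10+18 = 45.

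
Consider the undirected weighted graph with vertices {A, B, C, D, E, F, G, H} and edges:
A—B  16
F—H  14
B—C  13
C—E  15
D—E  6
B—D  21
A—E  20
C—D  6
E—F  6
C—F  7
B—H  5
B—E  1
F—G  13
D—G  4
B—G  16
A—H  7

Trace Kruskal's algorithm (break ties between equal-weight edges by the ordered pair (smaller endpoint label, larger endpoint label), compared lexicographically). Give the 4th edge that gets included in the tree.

Sort edges by weight, then run Kruskal:
B—E (1): add — endpoints in different components.
D—G (4): add — endpoints in different components.
B—H (5): add — endpoints in different components.
C—D (6): add — endpoints in different components.
D—E (6): add — endpoints in different components.
E—F (6): add — endpoints in different components.
A—H (7): add — endpoints in different components.
The 4th edge added is C—D.

C-D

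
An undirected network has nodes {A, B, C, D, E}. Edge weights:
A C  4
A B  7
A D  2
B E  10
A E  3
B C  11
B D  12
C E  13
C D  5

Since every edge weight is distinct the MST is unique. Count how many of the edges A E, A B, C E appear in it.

Kruskal: consider edges lightest-first.
A D (2): add. Components now {A,D} {B} {C} {E}
A E (3): add. Components now {A,D,E} {B} {C}
A C (4): add. Components now {A,C,D,E} {B}
C D (5): skip — C and D already connected.
A B (7): add. Components now {A,B,C,D,E}
MST edge set: {A D, A E, A C, A B}.
Of the listed edges, {A E, A B} are in the MST → 2.

2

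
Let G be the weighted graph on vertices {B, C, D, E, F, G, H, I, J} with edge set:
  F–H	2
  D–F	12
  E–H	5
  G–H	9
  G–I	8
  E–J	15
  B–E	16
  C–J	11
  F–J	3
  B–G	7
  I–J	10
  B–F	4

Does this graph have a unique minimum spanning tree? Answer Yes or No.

Yes

Kruskal: consider edges lightest-first.
F–H (2): add — endpoints in different components.
F–J (3): add — endpoints in different components.
B–F (4): add — endpoints in different components.
E–H (5): add — endpoints in different components.
B–G (7): add — endpoints in different components.
G–I (8): add — endpoints in different components.
G–H (9): skip — G and H already connected.
I–J (10): skip — I and J already connected.
C–J (11): add — endpoints in different components.
D–F (12): add — endpoints in different components.
Every non-tree edge has weight strictly greater than the heaviest edge on the tree path between its endpoints, so the MST is unique.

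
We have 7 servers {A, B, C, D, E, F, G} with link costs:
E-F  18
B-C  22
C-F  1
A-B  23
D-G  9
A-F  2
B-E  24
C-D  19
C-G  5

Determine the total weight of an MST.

57

Sort edges by weight, then run Kruskal:
C-F (1): add — endpoints in different components.
A-F (2): add — endpoints in different components.
C-G (5): add — endpoints in different components.
D-G (9): add — endpoints in different components.
E-F (18): add — endpoints in different components.
C-D (19): skip — C and D already connected.
B-C (22): add — endpoints in different components.
MST edges: C-F, A-F, C-G, D-G, E-F, B-C; total weight 1+2+5+9+18+22 = 57.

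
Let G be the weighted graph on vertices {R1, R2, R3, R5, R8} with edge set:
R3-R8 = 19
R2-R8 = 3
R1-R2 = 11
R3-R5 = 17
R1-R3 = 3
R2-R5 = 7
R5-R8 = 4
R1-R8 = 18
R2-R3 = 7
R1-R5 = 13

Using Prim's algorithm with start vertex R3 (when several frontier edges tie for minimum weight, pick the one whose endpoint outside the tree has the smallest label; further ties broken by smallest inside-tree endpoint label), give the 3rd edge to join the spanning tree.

R2-R8

Grow the tree from R3 using Prim:
Step 1: cheapest edge leaving the tree is R1-R3 (3); add R1.
Step 2: cheapest edge leaving the tree is R2-R3 (7); add R2.
Step 3: cheapest edge leaving the tree is R2-R8 (3); add R8.
Step 4: cheapest edge leaving the tree is R5-R8 (4); add R5.
The 3rd edge added is R2-R8.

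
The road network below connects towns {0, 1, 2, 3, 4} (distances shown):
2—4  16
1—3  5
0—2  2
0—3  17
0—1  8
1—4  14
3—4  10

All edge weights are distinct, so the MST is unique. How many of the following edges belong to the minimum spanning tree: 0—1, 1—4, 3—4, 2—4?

Kruskal: consider edges lightest-first.
0—2 (2): add — endpoints in different components.
1—3 (5): add — endpoints in different components.
0—1 (8): add — endpoints in different components.
3—4 (10): add — endpoints in different components.
MST edge set: {0—2, 1—3, 0—1, 3—4}.
Of the listed edges, {0—1, 3—4} are in the MST → 2.

2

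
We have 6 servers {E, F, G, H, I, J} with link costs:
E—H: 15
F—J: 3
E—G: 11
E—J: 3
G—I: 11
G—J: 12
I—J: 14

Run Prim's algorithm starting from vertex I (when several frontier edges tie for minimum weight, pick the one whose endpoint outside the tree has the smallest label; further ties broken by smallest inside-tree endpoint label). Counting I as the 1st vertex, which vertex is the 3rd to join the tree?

E

Prim's algorithm from I:
Step 1: cheapest edge leaving the tree is G—I (11); add G.
Step 2: cheapest edge leaving the tree is E—G (11); add E.
Step 3: cheapest edge leaving the tree is E—J (3); add J.
Step 4: cheapest edge leaving the tree is F—J (3); add F.
Step 5: cheapest edge leaving the tree is E—H (15); add H.
Vertex order: I, G, E, J, F, H. The 3rd vertex is E.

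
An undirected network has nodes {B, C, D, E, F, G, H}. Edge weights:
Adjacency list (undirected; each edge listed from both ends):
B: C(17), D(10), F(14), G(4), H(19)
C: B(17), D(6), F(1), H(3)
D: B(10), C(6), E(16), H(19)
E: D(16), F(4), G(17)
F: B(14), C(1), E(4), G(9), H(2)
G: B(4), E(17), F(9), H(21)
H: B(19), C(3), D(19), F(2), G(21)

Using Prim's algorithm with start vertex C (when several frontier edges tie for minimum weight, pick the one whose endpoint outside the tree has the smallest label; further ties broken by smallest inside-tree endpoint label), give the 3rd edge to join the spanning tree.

E-F

Prim's algorithm from C:
Step 1: cheapest edge leaving the tree is C—F (1); add F.
Step 2: cheapest edge leaving the tree is F—H (2); add H.
Step 3: cheapest edge leaving the tree is E—F (4); add E.
Step 4: cheapest edge leaving the tree is C—D (6); add D.
Step 5: cheapest edge leaving the tree is F—G (9); add G.
Step 6: cheapest edge leaving the tree is B—G (4); add B.
The 3rd edge added is E—F.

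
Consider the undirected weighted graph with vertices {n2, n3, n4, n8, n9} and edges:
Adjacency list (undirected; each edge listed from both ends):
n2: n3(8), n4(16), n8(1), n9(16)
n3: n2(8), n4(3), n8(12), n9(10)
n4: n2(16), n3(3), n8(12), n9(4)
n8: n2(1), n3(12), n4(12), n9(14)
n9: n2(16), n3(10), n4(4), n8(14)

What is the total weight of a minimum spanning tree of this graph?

Kruskal's algorithm — process edges by increasing weight (ties by edge label):
n2 n8 (1): add — endpoints in different components.
n3 n4 (3): add — endpoints in different components.
n4 n9 (4): add — endpoints in different components.
n2 n3 (8): add — endpoints in different components.
MST edges: n2 n8, n3 n4, n4 n9, n2 n3; total weight 1+3+4+8 = 16.

16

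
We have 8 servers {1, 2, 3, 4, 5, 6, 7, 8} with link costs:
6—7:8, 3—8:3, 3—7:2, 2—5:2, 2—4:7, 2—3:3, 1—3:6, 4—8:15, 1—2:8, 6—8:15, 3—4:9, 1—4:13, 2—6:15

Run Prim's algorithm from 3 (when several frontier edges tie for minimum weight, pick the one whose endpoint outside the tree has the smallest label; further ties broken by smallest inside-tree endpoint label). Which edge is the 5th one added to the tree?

Prim's algorithm from 3:
Step 1: frontier [3—7 2, 2—3 3, 3—8 3, 1—3 6, 3—4 9] → take 3—7 (2); add 7.
Step 2: frontier [2—3 3, 3—8 3, 1—3 6, 3—4 9, 6—7 8] → take 2—3 (3); add 2.
Step 3: frontier [2—5 2, 2—4 7, 1—2 8, 2—6 15, 3—8 3, 1—3 6, 3—4 9, 6—7 8] → take 2—5 (2); add 5.
Step 4: frontier [2—4 7, 1—2 8, 2—6 15, 3—8 3, 1—3 6, 3—4 9, 6—7 8] → take 3—8 (3); add 8.
Step 5: frontier [2—4 7, 1—2 8, 2—6 15, 1—3 6, 3—4 9, 6—7 8, 4—8 15, 6—8 15] → take 1—3 (6); add 1.
Step 6: frontier [1—4 13, 2—4 7, 2—6 15, 3—4 9, 6—7 8, 4—8 15, 6—8 15] → take 2—4 (7); add 4.
Step 7: frontier [2—6 15, 6—7 8, 6—8 15] → take 6—7 (8); add 6.
The 5th edge added is 1—3.

1-3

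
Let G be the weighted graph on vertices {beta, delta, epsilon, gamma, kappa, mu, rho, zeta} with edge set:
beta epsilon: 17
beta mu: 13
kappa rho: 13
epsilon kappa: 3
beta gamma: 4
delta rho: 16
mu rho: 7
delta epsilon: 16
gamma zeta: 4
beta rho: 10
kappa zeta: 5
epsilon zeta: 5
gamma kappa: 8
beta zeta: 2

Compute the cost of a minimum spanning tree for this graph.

Sort edges by weight, then run Kruskal:
beta zeta (2): add — endpoints in different components.
epsilon kappa (3): add — endpoints in different components.
beta gamma (4): add — endpoints in different components.
gamma zeta (4): skip — gamma and zeta already connected.
epsilon zeta (5): add — endpoints in different components.
kappa zeta (5): skip — zeta and kappa already connected.
mu rho (7): add — endpoints in different components.
gamma kappa (8): skip — gamma and kappa already connected.
beta rho (10): add — endpoints in different components.
beta mu (13): skip — mu and beta already connected.
kappa rho (13): skip — rho and kappa already connected.
delta epsilon (16): add — endpoints in different components.
MST edges: beta zeta, epsilon kappa, beta gamma, epsilon zeta, mu rho, beta rho, delta epsilon; total weight 2+3+4+5+7+10+16 = 47.

47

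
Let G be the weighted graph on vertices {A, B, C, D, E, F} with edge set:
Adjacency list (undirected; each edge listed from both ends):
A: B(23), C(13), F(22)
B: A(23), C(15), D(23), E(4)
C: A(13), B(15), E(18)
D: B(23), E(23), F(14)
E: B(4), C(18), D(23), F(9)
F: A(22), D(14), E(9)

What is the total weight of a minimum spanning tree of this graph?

55

Prim's algorithm from C:
Step 1: frontier [A–C 13, B–C 15, C–E 18] → take A–C (13); add A.
Step 2: frontier [A–F 22, A–B 23, B–C 15, C–E 18] → take B–C (15); add B.
Step 3: frontier [A–F 22, B–E 4, B–D 23, C–E 18] → take B–E (4); add E.
Step 4: frontier [A–F 22, B–D 23, E–F 9, D–E 23] → take E–F (9); add F.
Step 5: frontier [B–D 23, D–E 23, D–F 14] → take D–F (14); add D.
MST edges: A–C, B–C, B–E, E–F, D–F; total weight 13+15+4+9+14 = 55.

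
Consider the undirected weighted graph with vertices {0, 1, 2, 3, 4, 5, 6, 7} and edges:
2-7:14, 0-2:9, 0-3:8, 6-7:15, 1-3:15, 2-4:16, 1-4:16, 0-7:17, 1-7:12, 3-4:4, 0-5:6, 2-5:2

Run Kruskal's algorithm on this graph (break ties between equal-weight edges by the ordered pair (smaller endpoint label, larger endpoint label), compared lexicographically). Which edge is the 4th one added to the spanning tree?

0-3

Kruskal's algorithm — process edges by increasing weight (ties by edge label):
2-5 (2): add — endpoints in different components.
3-4 (4): add — endpoints in different components.
0-5 (6): add — endpoints in different components.
0-3 (8): add — endpoints in different components.
0-2 (9): skip — 0 and 2 already connected.
1-7 (12): add — endpoints in different components.
2-7 (14): add — endpoints in different components.
1-3 (15): skip — 1 and 3 already connected.
6-7 (15): add — endpoints in different components.
The 4th edge added is 0-3.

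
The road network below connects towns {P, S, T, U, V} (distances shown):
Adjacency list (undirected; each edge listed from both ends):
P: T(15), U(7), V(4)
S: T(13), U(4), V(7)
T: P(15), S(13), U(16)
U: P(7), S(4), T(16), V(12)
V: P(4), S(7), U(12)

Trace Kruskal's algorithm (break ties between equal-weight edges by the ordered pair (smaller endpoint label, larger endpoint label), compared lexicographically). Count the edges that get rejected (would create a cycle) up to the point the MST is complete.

Kruskal: consider edges lightest-first.
P V (4): add. Components now {P,V} {U} {T} {S}
S U (4): add. Components now {P,V} {S,U} {T}
P U (7): add. Components now {P,S,U,V} {T}
S V (7): skip — V and S already connected.
U V (12): skip — V and U already connected.
S T (13): add. Components now {P,S,T,U,V}
Edges rejected before the tree was complete: 2.

2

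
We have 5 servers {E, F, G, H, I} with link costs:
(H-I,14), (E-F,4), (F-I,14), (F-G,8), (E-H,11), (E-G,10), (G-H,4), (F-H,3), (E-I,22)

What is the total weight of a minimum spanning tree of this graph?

25

Kruskal's algorithm — process edges by increasing weight (ties by edge label):
F-H (3): add. Components now {E} {F,H} {G} {I}
E-F (4): add. Components now {E,F,H} {G} {I}
G-H (4): add. Components now {E,F,G,H} {I}
F-G (8): skip — F and G already connected.
E-G (10): skip — E and G already connected.
E-H (11): skip — E and H already connected.
F-I (14): add. Components now {E,F,G,H,I}
MST edges: F-H, E-F, G-H, F-I; total weight 3+4+4+14 = 25.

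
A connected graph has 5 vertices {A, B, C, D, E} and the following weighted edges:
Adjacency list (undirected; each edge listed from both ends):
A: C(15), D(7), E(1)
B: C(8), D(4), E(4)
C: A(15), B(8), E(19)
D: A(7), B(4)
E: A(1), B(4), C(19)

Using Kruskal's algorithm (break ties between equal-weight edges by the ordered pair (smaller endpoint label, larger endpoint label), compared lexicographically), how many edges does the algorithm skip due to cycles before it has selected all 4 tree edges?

1

Sort edges by weight, then run Kruskal:
A E (1): add. Components now {A,E} {B} {C} {D}
B D (4): add. Components now {A,E} {B,D} {C}
B E (4): add. Components now {A,B,D,E} {C}
A D (7): skip — A and D already connected.
B C (8): add. Components now {A,B,C,D,E}
Edges rejected before the tree was complete: 1.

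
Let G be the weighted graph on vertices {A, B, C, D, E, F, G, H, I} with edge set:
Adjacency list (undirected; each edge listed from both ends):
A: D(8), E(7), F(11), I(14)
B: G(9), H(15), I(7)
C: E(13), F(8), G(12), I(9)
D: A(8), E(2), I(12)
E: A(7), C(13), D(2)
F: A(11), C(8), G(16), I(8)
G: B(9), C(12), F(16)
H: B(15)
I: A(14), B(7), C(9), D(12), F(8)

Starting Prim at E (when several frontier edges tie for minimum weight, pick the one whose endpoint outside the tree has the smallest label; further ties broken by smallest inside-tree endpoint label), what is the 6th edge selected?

B-I

Prim, starting at E.
Step 1: cheapest edge leaving the tree is D–E (2); add D.
Step 2: cheapest edge leaving the tree is A–E (7); add A.
Step 3: cheapest edge leaving the tree is A–F (11); add F.
Step 4: cheapest edge leaving the tree is C–F (8); add C.
Step 5: cheapest edge leaving the tree is F–I (8); add I.
Step 6: cheapest edge leaving the tree is B–I (7); add B.
Step 7: cheapest edge leaving the tree is B–G (9); add G.
Step 8: cheapest edge leaving the tree is B–H (15); add H.
The 6th edge added is B–I.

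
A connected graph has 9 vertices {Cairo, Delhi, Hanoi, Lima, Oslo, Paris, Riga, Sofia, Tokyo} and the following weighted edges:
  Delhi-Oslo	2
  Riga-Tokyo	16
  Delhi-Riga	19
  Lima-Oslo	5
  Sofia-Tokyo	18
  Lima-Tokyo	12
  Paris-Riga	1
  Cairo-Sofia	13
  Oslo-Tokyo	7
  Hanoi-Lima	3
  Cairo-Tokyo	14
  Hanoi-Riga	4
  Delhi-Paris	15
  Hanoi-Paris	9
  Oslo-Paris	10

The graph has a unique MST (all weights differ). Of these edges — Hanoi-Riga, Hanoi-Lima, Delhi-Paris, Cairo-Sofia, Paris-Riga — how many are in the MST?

4

Sort edges by weight, then run Kruskal:
Paris-Riga (1): add — endpoints in different components.
Delhi-Oslo (2): add — endpoints in different components.
Hanoi-Lima (3): add — endpoints in different components.
Hanoi-Riga (4): add — endpoints in different components.
Lima-Oslo (5): add — endpoints in different components.
Oslo-Tokyo (7): add — endpoints in different components.
Hanoi-Paris (9): skip — Paris and Hanoi already connected.
Oslo-Paris (10): skip — Oslo and Paris already connected.
Lima-Tokyo (12): skip — Tokyo and Lima already connected.
Cairo-Sofia (13): add — endpoints in different components.
Cairo-Tokyo (14): add — endpoints in different components.
MST edge set: {Paris-Riga, Delhi-Oslo, Hanoi-Lima, Hanoi-Riga, Lima-Oslo, Oslo-Tokyo, Cairo-Sofia, Cairo-Tokyo}.
Of the listed edges, {Hanoi-Riga, Hanoi-Lima, Cairo-Sofia, Paris-Riga} are in the MST → 4.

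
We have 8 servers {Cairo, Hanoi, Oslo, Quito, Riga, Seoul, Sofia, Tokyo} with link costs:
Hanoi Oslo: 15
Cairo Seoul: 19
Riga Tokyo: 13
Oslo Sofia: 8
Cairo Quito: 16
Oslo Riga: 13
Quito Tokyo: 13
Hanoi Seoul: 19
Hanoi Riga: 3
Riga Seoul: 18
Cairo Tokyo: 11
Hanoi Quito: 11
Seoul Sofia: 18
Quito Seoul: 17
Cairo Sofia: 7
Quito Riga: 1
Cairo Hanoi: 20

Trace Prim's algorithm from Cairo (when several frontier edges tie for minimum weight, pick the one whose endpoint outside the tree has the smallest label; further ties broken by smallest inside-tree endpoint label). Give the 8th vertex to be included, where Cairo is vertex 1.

Seoul

Prim, starting at Cairo.
Step 1: cheapest edge leaving the tree is Cairo Sofia (7); add Sofia.
Step 2: cheapest edge leaving the tree is Oslo Sofia (8); add Oslo.
Step 3: cheapest edge leaving the tree is Cairo Tokyo (11); add Tokyo.
Step 4: cheapest edge leaving the tree is Quito Tokyo (13); add Quito.
Step 5: cheapest edge leaving the tree is Quito Riga (1); add Riga.
Step 6: cheapest edge leaving the tree is Hanoi Riga (3); add Hanoi.
Step 7: cheapest edge leaving the tree is Quito Seoul (17); add Seoul.
Vertex order: Cairo, Sofia, Oslo, Tokyo, Quito, Riga, Hanoi, Seoul. The 8th vertex is Seoul.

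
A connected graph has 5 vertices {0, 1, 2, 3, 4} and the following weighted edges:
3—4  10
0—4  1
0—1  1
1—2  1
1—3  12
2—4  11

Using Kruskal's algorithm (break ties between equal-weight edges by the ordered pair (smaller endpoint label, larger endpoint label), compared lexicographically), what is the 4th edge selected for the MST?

3-4

Kruskal: consider edges lightest-first.
0—1 (1): add. Components now {0,1} {2} {3} {4}
0—4 (1): add. Components now {0,1,4} {2} {3}
1—2 (1): add. Components now {0,1,2,4} {3}
3—4 (10): add. Components now {0,1,2,3,4}
The 4th edge added is 3—4.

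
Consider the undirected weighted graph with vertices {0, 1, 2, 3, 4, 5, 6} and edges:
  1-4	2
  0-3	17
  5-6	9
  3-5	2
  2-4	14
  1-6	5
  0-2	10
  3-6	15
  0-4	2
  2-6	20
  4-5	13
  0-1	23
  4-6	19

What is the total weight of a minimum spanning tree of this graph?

Prim's algorithm from 3:
Step 1: frontier [3-5 2, 3-6 15, 0-3 17] → take 3-5 (2); add 5.
Step 2: frontier [3-6 15, 0-3 17, 5-6 9, 4-5 13] → take 5-6 (9); add 6.
Step 3: frontier [0-3 17, 4-5 13, 1-6 5, 4-6 19, 2-6 20] → take 1-6 (5); add 1.
Step 4: frontier [1-4 2, 0-1 23, 0-3 17, 4-5 13, 4-6 19, 2-6 20] → take 1-4 (2); add 4.
Step 5: frontier [0-1 23, 0-3 17, 0-4 2, 2-4 14, 2-6 20] → take 0-4 (2); add 0.
Step 6: frontier [0-2 10, 2-4 14, 2-6 20] → take 0-2 (10); add 2.
MST edges: 3-5, 5-6, 1-6, 1-4, 0-4, 0-2; total weight 2+9+5+2+2+10 = 30.

30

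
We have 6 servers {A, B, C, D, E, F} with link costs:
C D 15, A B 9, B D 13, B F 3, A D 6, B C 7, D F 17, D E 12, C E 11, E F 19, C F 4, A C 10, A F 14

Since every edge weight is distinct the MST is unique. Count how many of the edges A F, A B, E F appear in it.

1

Sort edges by weight, then run Kruskal:
B F (3): add. Components now {A} {B,F} {C} {D} {E}
C F (4): add. Components now {A} {B,C,F} {D} {E}
A D (6): add. Components now {A,D} {B,C,F} {E}
B C (7): skip — B and C already connected.
A B (9): add. Components now {A,B,C,D,F} {E}
A C (10): skip — A and C already connected.
C E (11): add. Components now {A,B,C,D,E,F}
MST edge set: {B F, C F, A D, A B, C E}.
Of the listed edges, {A B} are in the MST → 1.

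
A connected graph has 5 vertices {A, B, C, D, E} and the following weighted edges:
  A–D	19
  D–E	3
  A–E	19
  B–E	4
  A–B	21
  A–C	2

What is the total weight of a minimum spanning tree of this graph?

28

Kruskal: consider edges lightest-first.
A–C (2): add. Components now {A,C} {B} {D} {E}
D–E (3): add. Components now {A,C} {B} {D,E}
B–E (4): add. Components now {A,C} {B,D,E}
A–D (19): add. Components now {A,B,C,D,E}
MST edges: A–C, D–E, B–E, A–D; total weight 2+3+4+19 = 28.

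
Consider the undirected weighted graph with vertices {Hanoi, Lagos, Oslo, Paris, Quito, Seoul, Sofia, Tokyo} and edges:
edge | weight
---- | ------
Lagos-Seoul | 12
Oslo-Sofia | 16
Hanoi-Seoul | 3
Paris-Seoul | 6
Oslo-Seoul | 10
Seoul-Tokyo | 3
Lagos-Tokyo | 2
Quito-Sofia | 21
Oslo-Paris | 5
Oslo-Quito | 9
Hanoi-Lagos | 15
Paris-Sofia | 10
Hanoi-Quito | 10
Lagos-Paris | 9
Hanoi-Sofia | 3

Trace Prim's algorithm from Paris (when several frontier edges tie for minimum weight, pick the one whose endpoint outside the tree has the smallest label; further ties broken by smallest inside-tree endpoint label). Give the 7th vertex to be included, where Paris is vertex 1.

Lagos

Prim's algorithm from Paris:
Step 1: cheapest edge leaving the tree is Oslo-Paris (5); add Oslo.
Step 2: cheapest edge leaving the tree is Paris-Seoul (6); add Seoul.
Step 3: cheapest edge leaving the tree is Hanoi-Seoul (3); add Hanoi.
Step 4: cheapest edge leaving the tree is Hanoi-Sofia (3); add Sofia.
Step 5: cheapest edge leaving the tree is Seoul-Tokyo (3); add Tokyo.
Step 6: cheapest edge leaving the tree is Lagos-Tokyo (2); add Lagos.
Step 7: cheapest edge leaving the tree is Oslo-Quito (9); add Quito.
Vertex order: Paris, Oslo, Seoul, Hanoi, Sofia, Tokyo, Lagos, Quito. The 7th vertex is Lagos.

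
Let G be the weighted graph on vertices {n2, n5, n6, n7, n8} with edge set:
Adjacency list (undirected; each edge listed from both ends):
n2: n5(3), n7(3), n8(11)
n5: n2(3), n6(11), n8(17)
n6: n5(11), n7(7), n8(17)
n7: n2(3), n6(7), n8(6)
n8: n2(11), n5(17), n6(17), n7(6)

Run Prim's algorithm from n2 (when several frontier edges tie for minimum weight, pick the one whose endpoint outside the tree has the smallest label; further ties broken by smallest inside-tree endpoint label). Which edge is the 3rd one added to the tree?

Prim, starting at n2.
Step 1: cheapest edge leaving the tree is n2 n5 (3); add n5.
Step 2: cheapest edge leaving the tree is n2 n7 (3); add n7.
Step 3: cheapest edge leaving the tree is n7 n8 (6); add n8.
Step 4: cheapest edge leaving the tree is n6 n7 (7); add n6.
The 3rd edge added is n7 n8.

n7-n8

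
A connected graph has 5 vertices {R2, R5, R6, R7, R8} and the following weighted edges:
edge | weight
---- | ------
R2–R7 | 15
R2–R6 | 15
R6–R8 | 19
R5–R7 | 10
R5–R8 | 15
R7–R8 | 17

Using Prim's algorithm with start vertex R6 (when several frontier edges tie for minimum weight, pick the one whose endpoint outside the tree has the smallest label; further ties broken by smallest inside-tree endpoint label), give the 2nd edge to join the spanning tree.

Prim's algorithm from R6:
Step 1: cheapest edge leaving the tree is R2–R6 (15); add R2.
Step 2: cheapest edge leaving the tree is R2–R7 (15); add R7.
Step 3: cheapest edge leaving the tree is R5–R7 (10); add R5.
Step 4: cheapest edge leaving the tree is R5–R8 (15); add R8.
The 2nd edge added is R2–R7.

R2-R7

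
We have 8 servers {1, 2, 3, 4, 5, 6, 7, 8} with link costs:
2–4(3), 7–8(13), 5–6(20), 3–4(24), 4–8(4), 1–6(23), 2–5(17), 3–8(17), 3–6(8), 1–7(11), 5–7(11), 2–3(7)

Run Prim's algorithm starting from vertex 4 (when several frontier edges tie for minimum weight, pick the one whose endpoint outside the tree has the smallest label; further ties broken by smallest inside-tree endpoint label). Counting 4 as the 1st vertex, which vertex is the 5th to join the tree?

6

Prim's algorithm from 4:
Step 1: frontier [2–4 3, 4–8 4, 3–4 24] → take 2–4 (3); add 2.
Step 2: frontier [2–3 7, 2–5 17, 4–8 4, 3–4 24] → take 4–8 (4); add 8.
Step 3: frontier [2–3 7, 2–5 17, 3–4 24, 7–8 13, 3–8 17] → take 2–3 (7); add 3.
Step 4: frontier [2–5 17, 3–6 8, 7–8 13] → take 3–6 (8); add 6.
Step 5: frontier [2–5 17, 5–6 20, 1–6 23, 7–8 13] → take 7–8 (13); add 7.
Step 6: frontier [2–5 17, 5–6 20, 1–6 23, 1–7 11, 5–7 11] → take 1–7 (11); add 1.
Step 7: frontier [2–5 17, 5–6 20, 5–7 11] → take 5–7 (11); add 5.
Vertex order: 4, 2, 8, 3, 6, 7, 1, 5. The 5th vertex is 6.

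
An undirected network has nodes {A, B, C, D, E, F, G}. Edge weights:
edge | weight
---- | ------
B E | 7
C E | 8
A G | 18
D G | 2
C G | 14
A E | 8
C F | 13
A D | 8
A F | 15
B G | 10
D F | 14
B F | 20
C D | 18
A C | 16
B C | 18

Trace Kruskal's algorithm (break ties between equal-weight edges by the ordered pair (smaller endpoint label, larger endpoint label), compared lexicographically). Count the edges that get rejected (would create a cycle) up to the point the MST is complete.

Kruskal: consider edges lightest-first.
D G (2): add. Components now {A} {B} {C} {D,G} {E} {F}
B E (7): add. Components now {A} {B,E} {C} {D,G} {F}
A D (8): add. Components now {A,D,G} {B,E} {C} {F}
A E (8): add. Components now {A,B,D,E,G} {C} {F}
C E (8): add. Components now {A,B,C,D,E,G} {F}
B G (10): skip — B and G already connected.
C F (13): add. Components now {A,B,C,D,E,F,G}
Edges rejected before the tree was complete: 1.

1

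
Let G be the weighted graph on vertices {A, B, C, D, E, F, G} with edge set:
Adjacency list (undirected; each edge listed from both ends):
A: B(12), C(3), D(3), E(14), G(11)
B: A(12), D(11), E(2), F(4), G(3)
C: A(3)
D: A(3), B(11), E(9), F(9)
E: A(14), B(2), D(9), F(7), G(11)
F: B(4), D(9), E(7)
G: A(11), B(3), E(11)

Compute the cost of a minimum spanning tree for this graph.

24

Prim, starting at F.
Step 1: cheapest edge leaving the tree is B-F (4); add B.
Step 2: cheapest edge leaving the tree is B-E (2); add E.
Step 3: cheapest edge leaving the tree is B-G (3); add G.
Step 4: cheapest edge leaving the tree is D-E (9); add D.
Step 5: cheapest edge leaving the tree is A-D (3); add A.
Step 6: cheapest edge leaving the tree is A-C (3); add C.
MST edges: B-F, B-E, B-G, D-E, A-D, A-C; total weight 4+2+3+9+3+3 = 24.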